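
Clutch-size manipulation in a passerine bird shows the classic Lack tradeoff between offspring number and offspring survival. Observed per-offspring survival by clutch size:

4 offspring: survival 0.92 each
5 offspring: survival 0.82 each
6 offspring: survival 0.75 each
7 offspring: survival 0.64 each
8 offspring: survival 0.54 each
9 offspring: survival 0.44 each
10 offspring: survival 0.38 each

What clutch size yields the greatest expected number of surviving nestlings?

6

Expected surviving nestlings = c × s(c):
  c=4: 4 × 0.92 = 3.680
  c=5: 5 × 0.82 = 4.100
  c=6: 6 × 0.75 = 4.500
  c=7: 7 × 0.64 = 4.480
  c=8: 8 × 0.54 = 4.320
  c=9: 9 × 0.44 = 3.960
  c=10: 10 × 0.38 = 3.800
Maximum at c = 6 (4.500 surviving nestlings).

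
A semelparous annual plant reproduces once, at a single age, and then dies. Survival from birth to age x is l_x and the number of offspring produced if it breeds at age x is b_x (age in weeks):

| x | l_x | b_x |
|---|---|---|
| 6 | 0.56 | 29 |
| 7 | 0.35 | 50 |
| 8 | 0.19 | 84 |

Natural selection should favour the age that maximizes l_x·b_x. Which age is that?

Expected offspring if breeding at age x = l_x × b_x:
  age 6: 0.56 × 29 = 16.240
  age 7: 0.35 × 50 = 17.500
  age 8: 0.19 × 84 = 15.960
Maximum at age 7 (17.500).

7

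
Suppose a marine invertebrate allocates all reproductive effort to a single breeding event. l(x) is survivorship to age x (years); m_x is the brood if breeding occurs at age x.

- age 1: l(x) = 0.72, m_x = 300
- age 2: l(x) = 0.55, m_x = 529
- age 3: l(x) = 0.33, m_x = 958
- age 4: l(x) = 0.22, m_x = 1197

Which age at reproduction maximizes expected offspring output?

3

Expected offspring if breeding at age x = l(x) × m_x:
  age 1: 0.72 × 300 = 216.000
  age 2: 0.55 × 529 = 290.950
  age 3: 0.33 × 958 = 316.140
  age 4: 0.22 × 1197 = 263.340
Maximum at age 3 (316.140).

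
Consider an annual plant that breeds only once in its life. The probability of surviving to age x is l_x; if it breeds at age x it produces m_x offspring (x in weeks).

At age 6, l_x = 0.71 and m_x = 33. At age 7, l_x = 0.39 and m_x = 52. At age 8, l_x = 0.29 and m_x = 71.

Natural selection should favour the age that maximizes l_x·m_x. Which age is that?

6

Expected offspring if breeding at age x = l_x × m_x:
  age 6: 0.71 × 33 = 23.430
  age 7: 0.39 × 52 = 20.280
  age 8: 0.29 × 71 = 20.590
Maximum at age 6 (23.430).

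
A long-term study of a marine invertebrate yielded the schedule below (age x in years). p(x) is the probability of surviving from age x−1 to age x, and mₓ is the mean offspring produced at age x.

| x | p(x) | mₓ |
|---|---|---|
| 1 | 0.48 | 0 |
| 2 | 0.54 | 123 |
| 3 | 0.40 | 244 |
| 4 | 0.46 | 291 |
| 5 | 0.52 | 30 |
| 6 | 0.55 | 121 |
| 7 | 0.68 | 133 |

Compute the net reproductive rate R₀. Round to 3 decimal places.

74.686

Survivorship from birth: l_x = p_1·p_2·…·p_x.
  l_1 = 0.48000
  l_2 = 0.25920
  l_3 = 0.10368
  l_4 = 0.04769
  l_5 = 0.02480
  l_6 = 0.01364
  l_7 = 0.00928
R₀ = Σ l_x mₓ:
  age 1: 0.48000 × 0 = 0.0000
  age 2: 0.25920 × 123 = 31.8816
  age 3: 0.10368 × 244 = 25.2979
  age 4: 0.04769 × 291 = 13.8778
  age 5: 0.02480 × 30 = 0.7440
  age 6: 0.01364 × 121 = 1.6504
  age 7: 0.00928 × 133 = 1.2342
R₀ = 0.0000 + 31.8816 + 25.2979 + 13.8778 + 0.7440 + 1.6504 + 1.2342 = 74.6860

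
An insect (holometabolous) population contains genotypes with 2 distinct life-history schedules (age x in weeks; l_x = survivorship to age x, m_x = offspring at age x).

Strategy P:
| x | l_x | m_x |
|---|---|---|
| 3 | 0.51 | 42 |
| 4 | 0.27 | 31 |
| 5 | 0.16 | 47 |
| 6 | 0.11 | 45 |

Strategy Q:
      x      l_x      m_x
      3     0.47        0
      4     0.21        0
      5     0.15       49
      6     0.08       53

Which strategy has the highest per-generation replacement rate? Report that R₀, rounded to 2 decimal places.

42.26

Strategy P: R₀ = 0.51×42 + 0.27×31 + 0.16×47 + 0.11×45 = 42.2600
Strategy Q: R₀ = 0.47×0 + 0.21×0 + 0.15×49 + 0.08×53 = 11.5900
Highest R₀: strategy P with 42.2600.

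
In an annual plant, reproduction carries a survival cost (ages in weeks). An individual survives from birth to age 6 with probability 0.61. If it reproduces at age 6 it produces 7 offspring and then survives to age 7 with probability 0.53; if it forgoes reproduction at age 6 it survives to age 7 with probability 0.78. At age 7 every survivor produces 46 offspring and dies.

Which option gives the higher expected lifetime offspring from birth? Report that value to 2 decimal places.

breed at age 6: R₀ = 0.61 × (7 + 0.53 × 46) = 0.61 × 31.3800 = 19.1418
delay to age 7: R₀ = 0.61 × (0.78 × 46) = 0.61 × 35.8800 = 21.8868
Higher: delay to age 7 (21.8868).

21.89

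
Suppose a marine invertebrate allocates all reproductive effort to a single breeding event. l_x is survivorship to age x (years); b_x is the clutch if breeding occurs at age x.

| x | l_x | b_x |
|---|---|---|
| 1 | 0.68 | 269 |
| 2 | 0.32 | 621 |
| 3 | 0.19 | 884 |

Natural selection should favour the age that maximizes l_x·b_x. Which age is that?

2

Expected offspring if breeding at age x = l_x × b_x:
  age 1: 0.68 × 269 = 182.920
  age 2: 0.32 × 621 = 198.720
  age 3: 0.19 × 884 = 167.960
Maximum at age 2 (198.720).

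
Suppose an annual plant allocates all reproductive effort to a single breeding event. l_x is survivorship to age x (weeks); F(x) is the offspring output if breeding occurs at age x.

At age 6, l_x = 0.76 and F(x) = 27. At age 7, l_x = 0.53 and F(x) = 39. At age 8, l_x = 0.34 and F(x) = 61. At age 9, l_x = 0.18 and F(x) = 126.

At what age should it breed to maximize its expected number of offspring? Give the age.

9

Expected offspring if breeding at age x = l_x × F(x):
  age 6: 0.76 × 27 = 20.520
  age 7: 0.53 × 39 = 20.670
  age 8: 0.34 × 61 = 20.740
  age 9: 0.18 × 126 = 22.680
Maximum at age 9 (22.680).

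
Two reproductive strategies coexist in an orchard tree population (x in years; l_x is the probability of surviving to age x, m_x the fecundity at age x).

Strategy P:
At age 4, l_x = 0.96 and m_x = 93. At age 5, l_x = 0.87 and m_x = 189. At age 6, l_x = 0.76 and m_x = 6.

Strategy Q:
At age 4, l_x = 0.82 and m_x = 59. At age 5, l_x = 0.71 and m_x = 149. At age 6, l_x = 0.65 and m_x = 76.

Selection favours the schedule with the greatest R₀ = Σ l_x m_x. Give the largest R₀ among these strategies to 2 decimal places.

Strategy P: R₀ = 0.96×93 + 0.87×189 + 0.76×6 = 258.2700
Strategy Q: R₀ = 0.82×59 + 0.71×149 + 0.65×76 = 203.5700
Highest R₀: strategy P with 258.2700.

258.27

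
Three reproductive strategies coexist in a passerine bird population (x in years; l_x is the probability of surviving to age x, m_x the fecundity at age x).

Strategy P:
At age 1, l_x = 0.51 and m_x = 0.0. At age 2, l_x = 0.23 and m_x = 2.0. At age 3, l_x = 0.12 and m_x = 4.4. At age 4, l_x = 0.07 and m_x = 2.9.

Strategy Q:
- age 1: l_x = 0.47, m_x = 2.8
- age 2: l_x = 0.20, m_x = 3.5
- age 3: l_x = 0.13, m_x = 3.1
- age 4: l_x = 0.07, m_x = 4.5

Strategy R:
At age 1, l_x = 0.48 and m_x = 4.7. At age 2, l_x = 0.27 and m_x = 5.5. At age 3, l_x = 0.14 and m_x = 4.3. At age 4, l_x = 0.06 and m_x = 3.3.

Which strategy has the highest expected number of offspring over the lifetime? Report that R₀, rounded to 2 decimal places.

Strategy P: R₀ = 0.51×0.0 + 0.23×2.0 + 0.12×4.4 + 0.07×2.9 = 1.1910
Strategy Q: R₀ = 0.47×2.8 + 0.20×3.5 + 0.13×3.1 + 0.07×4.5 = 2.7340
Strategy R: R₀ = 0.48×4.7 + 0.27×5.5 + 0.14×4.3 + 0.06×3.3 = 4.5410
Highest R₀: strategy R with 4.5410.

4.54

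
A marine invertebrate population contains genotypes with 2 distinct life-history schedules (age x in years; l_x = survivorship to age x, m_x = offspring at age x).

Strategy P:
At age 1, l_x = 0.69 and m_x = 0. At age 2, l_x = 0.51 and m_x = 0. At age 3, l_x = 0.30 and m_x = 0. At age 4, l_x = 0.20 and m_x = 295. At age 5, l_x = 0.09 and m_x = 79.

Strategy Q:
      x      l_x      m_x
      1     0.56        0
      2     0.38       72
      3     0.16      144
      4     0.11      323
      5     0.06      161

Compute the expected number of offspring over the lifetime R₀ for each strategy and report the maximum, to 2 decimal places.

Strategy P: R₀ = 0.69×0 + 0.51×0 + 0.30×0 + 0.20×295 + 0.09×79 = 66.1100
Strategy Q: R₀ = 0.56×0 + 0.38×72 + 0.16×144 + 0.11×323 + 0.06×161 = 95.5900
Highest R₀: strategy Q with 95.5900.

95.59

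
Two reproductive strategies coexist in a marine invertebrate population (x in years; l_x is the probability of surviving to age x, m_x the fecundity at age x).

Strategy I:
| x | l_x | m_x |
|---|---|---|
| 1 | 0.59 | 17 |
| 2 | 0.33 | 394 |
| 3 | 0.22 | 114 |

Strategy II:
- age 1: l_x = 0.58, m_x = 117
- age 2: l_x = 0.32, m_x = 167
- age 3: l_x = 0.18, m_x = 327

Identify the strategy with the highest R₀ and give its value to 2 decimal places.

Strategy I: R₀ = 0.59×17 + 0.33×394 + 0.22×114 = 165.1300
Strategy II: R₀ = 0.58×117 + 0.32×167 + 0.18×327 = 180.1600
Highest R₀: strategy II with 180.1600.

180.16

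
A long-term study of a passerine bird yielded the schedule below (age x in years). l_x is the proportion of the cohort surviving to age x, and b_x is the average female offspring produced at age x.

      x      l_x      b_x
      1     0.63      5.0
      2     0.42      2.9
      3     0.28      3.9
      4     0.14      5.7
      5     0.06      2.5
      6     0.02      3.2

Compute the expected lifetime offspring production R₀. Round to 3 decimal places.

6.472

R₀ = Σ l_x b_x:
  age 1: 0.63 × 5.0 = 3.1500
  age 2: 0.42 × 2.9 = 1.2180
  age 3: 0.28 × 3.9 = 1.0920
  age 4: 0.14 × 5.7 = 0.7980
  age 5: 0.06 × 2.5 = 0.1500
  age 6: 0.02 × 3.2 = 0.0640
R₀ = 3.1500 + 1.2180 + 1.0920 + 0.7980 + 0.1500 + 0.0640 = 6.4720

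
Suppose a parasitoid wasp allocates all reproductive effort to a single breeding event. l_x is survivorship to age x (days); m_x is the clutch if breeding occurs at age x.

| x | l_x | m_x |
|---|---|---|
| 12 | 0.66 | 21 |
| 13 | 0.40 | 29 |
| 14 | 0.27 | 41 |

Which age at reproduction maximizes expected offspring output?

Expected offspring if breeding at age x = l_x × m_x:
  age 12: 0.66 × 21 = 13.860
  age 13: 0.40 × 29 = 11.600
  age 14: 0.27 × 41 = 11.070
Maximum at age 12 (13.860).

12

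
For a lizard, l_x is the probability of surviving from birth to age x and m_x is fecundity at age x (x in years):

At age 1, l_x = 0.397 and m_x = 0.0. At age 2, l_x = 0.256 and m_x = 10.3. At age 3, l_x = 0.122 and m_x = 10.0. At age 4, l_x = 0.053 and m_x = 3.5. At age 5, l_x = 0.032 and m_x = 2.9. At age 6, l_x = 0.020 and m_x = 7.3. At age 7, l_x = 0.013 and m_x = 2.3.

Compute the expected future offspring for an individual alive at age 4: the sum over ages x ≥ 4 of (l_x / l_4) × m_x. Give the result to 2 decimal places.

l_4 = 0.053. Conditional survival from age 4 to x is l_x / l_4.
  x=4: (0.053/0.053) × 3.5 = 3.5000
  x=5: (0.032/0.053) × 2.9 = 1.7509
  x=6: (0.020/0.053) × 7.3 = 2.7547
  x=7: (0.013/0.053) × 2.3 = 0.5642
Sum = 3.5000 + 1.7509 + 2.7547 + 0.5642 = 8.5698

8.57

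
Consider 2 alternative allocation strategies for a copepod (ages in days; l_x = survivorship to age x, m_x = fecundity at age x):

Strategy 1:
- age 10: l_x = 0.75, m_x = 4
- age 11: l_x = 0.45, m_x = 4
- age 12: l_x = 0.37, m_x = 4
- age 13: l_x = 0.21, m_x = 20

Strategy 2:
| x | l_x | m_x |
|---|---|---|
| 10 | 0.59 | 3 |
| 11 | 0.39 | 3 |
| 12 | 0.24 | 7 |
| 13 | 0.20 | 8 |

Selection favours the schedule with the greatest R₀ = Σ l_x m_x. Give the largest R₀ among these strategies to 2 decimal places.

10.48

Strategy 1: R₀ = 0.75×4 + 0.45×4 + 0.37×4 + 0.21×20 = 10.4800
Strategy 2: R₀ = 0.59×3 + 0.39×3 + 0.24×7 + 0.20×8 = 6.2200
Highest R₀: strategy 1 with 10.4800.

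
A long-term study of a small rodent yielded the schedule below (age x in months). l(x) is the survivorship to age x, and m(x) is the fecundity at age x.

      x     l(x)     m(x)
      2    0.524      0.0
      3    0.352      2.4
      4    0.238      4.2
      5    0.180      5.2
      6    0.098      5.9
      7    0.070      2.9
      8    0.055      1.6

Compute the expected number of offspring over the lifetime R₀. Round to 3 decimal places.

R₀ = Σ l(x) m(x):
  age 2: 0.524 × 0.0 = 0.0000
  age 3: 0.352 × 2.4 = 0.8448
  age 4: 0.238 × 4.2 = 0.9996
  age 5: 0.180 × 5.2 = 0.9360
  age 6: 0.098 × 5.9 = 0.5782
  age 7: 0.070 × 2.9 = 0.2030
  age 8: 0.055 × 1.6 = 0.0880
R₀ = 0.0000 + 0.8448 + 0.9996 + 0.9360 + 0.5782 + 0.2030 + 0.0880 = 3.6496

3.650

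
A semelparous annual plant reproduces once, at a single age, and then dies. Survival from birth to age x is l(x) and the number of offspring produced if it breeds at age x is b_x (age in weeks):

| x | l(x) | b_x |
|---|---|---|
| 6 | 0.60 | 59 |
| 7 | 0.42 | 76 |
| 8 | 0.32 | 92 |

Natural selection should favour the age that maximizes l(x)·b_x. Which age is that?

Expected offspring if breeding at age x = l(x) × b_x:
  age 6: 0.60 × 59 = 35.400
  age 7: 0.42 × 76 = 31.920
  age 8: 0.32 × 92 = 29.440
Maximum at age 6 (35.400).

6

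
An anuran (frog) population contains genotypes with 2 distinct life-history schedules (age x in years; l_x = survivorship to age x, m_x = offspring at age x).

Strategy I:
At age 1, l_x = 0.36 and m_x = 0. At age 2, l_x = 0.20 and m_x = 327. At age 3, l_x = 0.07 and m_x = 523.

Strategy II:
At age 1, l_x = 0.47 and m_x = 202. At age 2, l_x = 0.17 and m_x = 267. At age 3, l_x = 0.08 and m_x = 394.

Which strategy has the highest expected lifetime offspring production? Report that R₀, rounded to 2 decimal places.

Strategy I: R₀ = 0.36×0 + 0.20×327 + 0.07×523 = 102.0100
Strategy II: R₀ = 0.47×202 + 0.17×267 + 0.08×394 = 171.8500
Highest R₀: strategy II with 171.8500.

171.85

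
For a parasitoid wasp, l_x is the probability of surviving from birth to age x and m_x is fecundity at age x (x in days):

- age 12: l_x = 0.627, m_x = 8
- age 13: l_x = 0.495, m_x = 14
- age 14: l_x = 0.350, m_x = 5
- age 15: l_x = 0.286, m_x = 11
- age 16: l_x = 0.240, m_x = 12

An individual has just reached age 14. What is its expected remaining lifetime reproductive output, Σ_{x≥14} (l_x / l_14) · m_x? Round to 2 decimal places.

l_14 = 0.350. Conditional survival from age 14 to x is l_x / l_14.
  x=14: (0.350/0.350) × 5 = 5.0000
  x=15: (0.286/0.350) × 11 = 8.9886
  x=16: (0.240/0.350) × 12 = 8.2286
Sum = 5.0000 + 8.9886 + 8.2286 = 22.2171

22.22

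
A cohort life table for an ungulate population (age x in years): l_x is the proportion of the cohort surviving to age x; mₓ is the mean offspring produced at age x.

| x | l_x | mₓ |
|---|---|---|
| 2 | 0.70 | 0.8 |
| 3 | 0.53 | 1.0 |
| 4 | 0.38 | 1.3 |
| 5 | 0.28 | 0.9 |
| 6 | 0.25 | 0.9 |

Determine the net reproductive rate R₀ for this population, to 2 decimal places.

2.06

R₀ = Σ l_x mₓ:
  age 2: 0.70 × 0.8 = 0.5600
  age 3: 0.53 × 1.0 = 0.5300
  age 4: 0.38 × 1.3 = 0.4940
  age 5: 0.28 × 0.9 = 0.2520
  age 6: 0.25 × 0.9 = 0.2250
R₀ = 0.5600 + 0.5300 + 0.4940 + 0.2520 + 0.2250 = 2.0610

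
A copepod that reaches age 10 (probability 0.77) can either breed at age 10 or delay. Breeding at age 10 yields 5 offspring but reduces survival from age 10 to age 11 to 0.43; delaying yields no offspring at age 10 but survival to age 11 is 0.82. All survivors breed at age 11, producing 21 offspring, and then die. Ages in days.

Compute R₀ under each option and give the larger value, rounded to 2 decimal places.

breed at age 10: R₀ = 0.77 × (5 + 0.43 × 21) = 0.77 × 14.0300 = 10.8031
delay to age 11: R₀ = 0.77 × (0.82 × 21) = 0.77 × 17.2200 = 13.2594
Higher: delay to age 11 (13.2594).

13.26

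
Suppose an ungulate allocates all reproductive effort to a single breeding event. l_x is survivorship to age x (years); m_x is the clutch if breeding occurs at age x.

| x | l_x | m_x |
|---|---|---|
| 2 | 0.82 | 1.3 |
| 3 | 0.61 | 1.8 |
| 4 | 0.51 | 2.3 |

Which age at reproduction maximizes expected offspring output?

4

Expected offspring if breeding at age x = l_x × m_x:
  age 2: 0.82 × 1.3 = 1.066
  age 3: 0.61 × 1.8 = 1.098
  age 4: 0.51 × 2.3 = 1.173
Maximum at age 4 (1.173).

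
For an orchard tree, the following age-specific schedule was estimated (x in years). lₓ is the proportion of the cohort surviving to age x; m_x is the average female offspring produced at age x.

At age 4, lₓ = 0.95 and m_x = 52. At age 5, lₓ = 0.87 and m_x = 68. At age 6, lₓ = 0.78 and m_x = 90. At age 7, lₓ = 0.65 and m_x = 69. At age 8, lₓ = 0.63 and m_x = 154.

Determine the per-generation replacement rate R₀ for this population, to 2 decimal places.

R₀ = Σ lₓ m_x:
  age 4: 0.95 × 52 = 49.4000
  age 5: 0.87 × 68 = 59.1600
  age 6: 0.78 × 90 = 70.2000
  age 7: 0.65 × 69 = 44.8500
  age 8: 0.63 × 154 = 97.0200
R₀ = 49.4000 + 59.1600 + 70.2000 + 44.8500 + 97.0200 = 320.6300

320.63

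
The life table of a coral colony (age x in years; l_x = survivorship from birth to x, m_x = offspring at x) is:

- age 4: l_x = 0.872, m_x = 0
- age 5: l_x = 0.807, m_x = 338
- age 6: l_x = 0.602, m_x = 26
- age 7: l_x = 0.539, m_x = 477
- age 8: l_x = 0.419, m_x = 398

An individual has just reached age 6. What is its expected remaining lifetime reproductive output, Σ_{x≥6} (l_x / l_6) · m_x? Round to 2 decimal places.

l_6 = 0.602. Conditional survival from age 6 to x is l_x / l_6.
  x=6: (0.602/0.602) × 26 = 26.0000
  x=7: (0.539/0.602) × 477 = 427.0814
  x=8: (0.419/0.602) × 398 = 277.0133
Sum = 26.0000 + 427.0814 + 277.0133 = 730.0947

730.09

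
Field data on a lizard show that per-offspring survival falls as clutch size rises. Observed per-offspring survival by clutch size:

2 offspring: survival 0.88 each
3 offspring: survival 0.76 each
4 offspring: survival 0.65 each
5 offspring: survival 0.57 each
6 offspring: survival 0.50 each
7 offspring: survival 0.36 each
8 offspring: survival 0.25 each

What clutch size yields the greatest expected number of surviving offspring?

Expected surviving offspring = c × s(c):
  c=2: 2 × 0.88 = 1.760
  c=3: 3 × 0.76 = 2.280
  c=4: 4 × 0.65 = 2.600
  c=5: 5 × 0.57 = 2.850
  c=6: 6 × 0.50 = 3.000
  c=7: 7 × 0.36 = 2.520
  c=8: 8 × 0.25 = 2.000
Maximum at c = 6 (3.000 surviving offspring).

6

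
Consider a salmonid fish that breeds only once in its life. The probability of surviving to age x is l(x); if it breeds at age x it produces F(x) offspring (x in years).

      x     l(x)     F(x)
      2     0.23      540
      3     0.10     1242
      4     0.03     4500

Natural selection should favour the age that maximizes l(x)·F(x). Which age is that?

Expected offspring if breeding at age x = l(x) × F(x):
  age 2: 0.23 × 540 = 124.200
  age 3: 0.10 × 1242 = 124.200
  age 4: 0.03 × 4500 = 135.000
Maximum at age 4 (135.000).

4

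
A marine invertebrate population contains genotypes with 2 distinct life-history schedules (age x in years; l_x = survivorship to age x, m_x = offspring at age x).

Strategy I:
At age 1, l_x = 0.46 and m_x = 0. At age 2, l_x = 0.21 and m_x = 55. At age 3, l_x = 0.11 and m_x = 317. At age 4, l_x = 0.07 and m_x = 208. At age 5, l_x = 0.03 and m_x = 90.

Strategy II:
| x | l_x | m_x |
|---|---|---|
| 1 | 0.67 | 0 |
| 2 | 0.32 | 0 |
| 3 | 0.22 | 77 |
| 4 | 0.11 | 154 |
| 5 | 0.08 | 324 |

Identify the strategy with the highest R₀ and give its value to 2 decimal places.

Strategy I: R₀ = 0.46×0 + 0.21×55 + 0.11×317 + 0.07×208 + 0.03×90 = 63.6800
Strategy II: R₀ = 0.67×0 + 0.32×0 + 0.22×77 + 0.11×154 + 0.08×324 = 59.8000
Highest R₀: strategy I with 63.6800.

63.68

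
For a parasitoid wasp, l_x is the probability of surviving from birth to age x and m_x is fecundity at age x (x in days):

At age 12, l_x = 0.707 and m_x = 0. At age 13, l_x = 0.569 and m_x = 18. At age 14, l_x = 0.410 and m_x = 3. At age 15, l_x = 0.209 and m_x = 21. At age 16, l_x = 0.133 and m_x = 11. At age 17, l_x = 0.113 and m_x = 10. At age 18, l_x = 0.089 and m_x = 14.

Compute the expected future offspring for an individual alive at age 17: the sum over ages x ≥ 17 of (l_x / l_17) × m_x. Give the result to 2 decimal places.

21.03

l_17 = 0.113. Conditional survival from age 17 to x is l_x / l_17.
  x=17: (0.113/0.113) × 10 = 10.0000
  x=18: (0.089/0.113) × 14 = 11.0265
Sum = 10.0000 + 11.0265 = 21.0265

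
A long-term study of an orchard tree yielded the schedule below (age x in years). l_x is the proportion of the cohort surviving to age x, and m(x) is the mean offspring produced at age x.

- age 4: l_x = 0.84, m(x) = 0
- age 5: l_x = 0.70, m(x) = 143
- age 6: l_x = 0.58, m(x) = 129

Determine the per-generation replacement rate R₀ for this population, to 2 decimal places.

174.92

R₀ = Σ l_x m(x):
  age 4: 0.84 × 0 = 0.0000
  age 5: 0.70 × 143 = 100.1000
  age 6: 0.58 × 129 = 74.8200
R₀ = 0.0000 + 100.1000 + 74.8200 = 174.9200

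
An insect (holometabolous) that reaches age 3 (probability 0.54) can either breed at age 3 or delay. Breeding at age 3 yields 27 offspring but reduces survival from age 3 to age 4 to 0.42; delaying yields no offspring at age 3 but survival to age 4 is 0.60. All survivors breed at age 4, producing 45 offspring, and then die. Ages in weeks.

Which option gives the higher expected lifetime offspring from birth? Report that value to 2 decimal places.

24.79

breed at age 3: R₀ = 0.54 × (27 + 0.42 × 45) = 0.54 × 45.9000 = 24.7860
delay to age 4: R₀ = 0.54 × (0.60 × 45) = 0.54 × 27.0000 = 14.5800
Higher: breed at age 3 (24.7860).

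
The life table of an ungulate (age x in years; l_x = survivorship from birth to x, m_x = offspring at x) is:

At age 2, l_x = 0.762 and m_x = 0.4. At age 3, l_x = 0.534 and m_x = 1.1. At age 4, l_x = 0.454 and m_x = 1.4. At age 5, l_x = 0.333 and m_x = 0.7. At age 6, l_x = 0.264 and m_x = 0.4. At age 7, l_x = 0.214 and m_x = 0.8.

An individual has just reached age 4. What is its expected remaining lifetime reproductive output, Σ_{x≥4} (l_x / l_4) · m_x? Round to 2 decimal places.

2.52

l_4 = 0.454. Conditional survival from age 4 to x is l_x / l_4.
  x=4: (0.454/0.454) × 1.4 = 1.4000
  x=5: (0.333/0.454) × 0.7 = 0.5134
  x=6: (0.264/0.454) × 0.4 = 0.2326
  x=7: (0.214/0.454) × 0.8 = 0.3771
Sum = 1.4000 + 0.5134 + 0.2326 + 0.3771 = 2.5231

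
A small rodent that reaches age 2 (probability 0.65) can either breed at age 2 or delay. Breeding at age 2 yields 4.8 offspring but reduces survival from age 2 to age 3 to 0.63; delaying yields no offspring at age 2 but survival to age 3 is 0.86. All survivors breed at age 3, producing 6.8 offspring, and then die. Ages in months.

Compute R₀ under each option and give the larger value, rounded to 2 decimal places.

breed at age 2: R₀ = 0.65 × (4.8 + 0.63 × 6.8) = 0.65 × 9.0840 = 5.9046
delay to age 3: R₀ = 0.65 × (0.86 × 6.8) = 0.65 × 5.8480 = 3.8012
Higher: breed at age 2 (5.9046).

5.90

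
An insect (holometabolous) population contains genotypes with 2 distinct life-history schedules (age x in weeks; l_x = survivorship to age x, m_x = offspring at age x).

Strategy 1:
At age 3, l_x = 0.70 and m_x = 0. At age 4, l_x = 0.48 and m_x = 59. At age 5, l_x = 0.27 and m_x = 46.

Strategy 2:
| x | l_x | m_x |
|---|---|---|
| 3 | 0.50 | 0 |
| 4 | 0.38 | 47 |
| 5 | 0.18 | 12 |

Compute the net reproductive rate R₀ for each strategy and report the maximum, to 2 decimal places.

40.74

Strategy 1: R₀ = 0.70×0 + 0.48×59 + 0.27×46 = 40.7400
Strategy 2: R₀ = 0.50×0 + 0.38×47 + 0.18×12 = 20.0200
Highest R₀: strategy 1 with 40.7400.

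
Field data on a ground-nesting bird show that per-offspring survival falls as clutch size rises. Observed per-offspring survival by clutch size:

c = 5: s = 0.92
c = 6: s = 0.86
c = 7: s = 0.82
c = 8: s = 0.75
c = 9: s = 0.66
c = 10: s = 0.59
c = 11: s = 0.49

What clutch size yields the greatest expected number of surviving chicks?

8

Expected surviving chicks = c × s(c):
  c=5: 5 × 0.92 = 4.600
  c=6: 6 × 0.86 = 5.160
  c=7: 7 × 0.82 = 5.740
  c=8: 8 × 0.75 = 6.000
  c=9: 9 × 0.66 = 5.940
  c=10: 10 × 0.59 = 5.900
  c=11: 11 × 0.49 = 5.390
Maximum at c = 8 (6.000 surviving chicks).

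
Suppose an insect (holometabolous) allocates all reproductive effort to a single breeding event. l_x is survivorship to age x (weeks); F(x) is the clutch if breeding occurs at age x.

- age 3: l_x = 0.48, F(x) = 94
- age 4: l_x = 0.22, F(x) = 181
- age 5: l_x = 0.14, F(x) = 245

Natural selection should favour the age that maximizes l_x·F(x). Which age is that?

Expected offspring if breeding at age x = l_x × F(x):
  age 3: 0.48 × 94 = 45.120
  age 4: 0.22 × 181 = 39.820
  age 5: 0.14 × 245 = 34.300
Maximum at age 3 (45.120).

3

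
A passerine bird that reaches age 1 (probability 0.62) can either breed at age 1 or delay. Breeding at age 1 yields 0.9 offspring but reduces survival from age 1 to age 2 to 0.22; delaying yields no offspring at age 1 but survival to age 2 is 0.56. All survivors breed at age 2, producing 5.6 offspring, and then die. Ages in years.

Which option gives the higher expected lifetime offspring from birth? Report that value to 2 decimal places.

1.94

breed at age 1: R₀ = 0.62 × (0.9 + 0.22 × 5.6) = 0.62 × 2.1320 = 1.3218
delay to age 2: R₀ = 0.62 × (0.56 × 5.6) = 0.62 × 3.1360 = 1.9443
Higher: delay to age 2 (1.9443).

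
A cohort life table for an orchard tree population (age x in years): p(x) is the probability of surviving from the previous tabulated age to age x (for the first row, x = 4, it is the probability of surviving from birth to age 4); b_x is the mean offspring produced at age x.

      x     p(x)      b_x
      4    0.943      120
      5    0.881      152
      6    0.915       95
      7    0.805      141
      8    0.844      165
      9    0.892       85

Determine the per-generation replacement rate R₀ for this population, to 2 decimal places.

Survivorship from birth: l_x = p_4·p_5·…·p_x.
  l_4 = 0.94300
  l_5 = 0.83078
  l_6 = 0.76017
  l_7 = 0.61193
  l_8 = 0.51647
  l_9 = 0.46069
R₀ = Σ l_x b_x:
  age 4: 0.94300 × 120 = 113.1600
  age 5: 0.83078 × 152 = 126.2786
  age 6: 0.76017 × 95 = 72.2161
  age 7: 0.61193 × 141 = 86.2821
  age 8: 0.51647 × 165 = 85.2176
  age 9: 0.46069 × 85 = 39.1587
R₀ = 113.1600 + 126.2786 + 72.2161 + 86.2821 + 85.2176 + 39.1587 = 522.3130

522.31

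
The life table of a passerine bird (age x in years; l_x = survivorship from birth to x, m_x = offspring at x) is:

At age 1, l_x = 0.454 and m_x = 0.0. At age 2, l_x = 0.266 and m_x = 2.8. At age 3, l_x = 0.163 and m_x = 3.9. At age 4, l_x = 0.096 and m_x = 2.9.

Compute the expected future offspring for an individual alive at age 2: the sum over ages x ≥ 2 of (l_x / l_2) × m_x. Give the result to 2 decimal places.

6.24

l_2 = 0.266. Conditional survival from age 2 to x is l_x / l_2.
  x=2: (0.266/0.266) × 2.8 = 2.8000
  x=3: (0.163/0.266) × 3.9 = 2.3898
  x=4: (0.096/0.266) × 2.9 = 1.0466
Sum = 2.8000 + 2.3898 + 1.0466 = 6.2365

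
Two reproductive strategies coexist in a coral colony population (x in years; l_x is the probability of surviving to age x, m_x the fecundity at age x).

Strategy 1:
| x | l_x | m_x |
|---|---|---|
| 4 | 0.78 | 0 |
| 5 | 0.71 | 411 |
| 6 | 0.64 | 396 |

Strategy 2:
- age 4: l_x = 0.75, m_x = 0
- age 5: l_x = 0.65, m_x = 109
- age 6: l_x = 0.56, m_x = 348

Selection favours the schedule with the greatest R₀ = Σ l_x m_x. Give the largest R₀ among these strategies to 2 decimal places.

545.25

Strategy 1: R₀ = 0.78×0 + 0.71×411 + 0.64×396 = 545.2500
Strategy 2: R₀ = 0.75×0 + 0.65×109 + 0.56×348 = 265.7300
Highest R₀: strategy 1 with 545.2500.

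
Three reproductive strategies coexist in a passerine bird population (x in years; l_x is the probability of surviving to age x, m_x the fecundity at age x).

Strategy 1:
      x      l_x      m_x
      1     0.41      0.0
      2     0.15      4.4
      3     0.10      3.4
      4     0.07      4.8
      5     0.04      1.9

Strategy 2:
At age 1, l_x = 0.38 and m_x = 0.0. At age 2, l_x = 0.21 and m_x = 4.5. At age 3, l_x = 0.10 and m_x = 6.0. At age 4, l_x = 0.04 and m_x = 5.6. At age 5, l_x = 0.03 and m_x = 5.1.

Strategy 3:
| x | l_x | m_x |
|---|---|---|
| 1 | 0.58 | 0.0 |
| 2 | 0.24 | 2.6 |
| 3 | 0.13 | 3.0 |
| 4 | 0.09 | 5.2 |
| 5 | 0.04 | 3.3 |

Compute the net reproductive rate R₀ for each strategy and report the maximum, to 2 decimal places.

1.92

Strategy 1: R₀ = 0.41×0.0 + 0.15×4.4 + 0.10×3.4 + 0.07×4.8 + 0.04×1.9 = 1.4120
Strategy 2: R₀ = 0.38×0.0 + 0.21×4.5 + 0.10×6.0 + 0.04×5.6 + 0.03×5.1 = 1.9220
Strategy 3: R₀ = 0.58×0.0 + 0.24×2.6 + 0.13×3.0 + 0.09×5.2 + 0.04×3.3 = 1.6140
Highest R₀: strategy 2 with 1.9220.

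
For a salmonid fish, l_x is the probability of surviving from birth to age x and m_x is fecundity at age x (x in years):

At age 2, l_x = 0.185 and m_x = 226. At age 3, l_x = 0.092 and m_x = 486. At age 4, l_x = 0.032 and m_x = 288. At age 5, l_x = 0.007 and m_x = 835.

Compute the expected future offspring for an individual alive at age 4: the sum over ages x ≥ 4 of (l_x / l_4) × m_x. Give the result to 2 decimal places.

l_4 = 0.032. Conditional survival from age 4 to x is l_x / l_4.
  x=4: (0.032/0.032) × 288 = 288.0000
  x=5: (0.007/0.032) × 835 = 182.6562
Sum = 288.0000 + 182.6562 = 470.6562

470.66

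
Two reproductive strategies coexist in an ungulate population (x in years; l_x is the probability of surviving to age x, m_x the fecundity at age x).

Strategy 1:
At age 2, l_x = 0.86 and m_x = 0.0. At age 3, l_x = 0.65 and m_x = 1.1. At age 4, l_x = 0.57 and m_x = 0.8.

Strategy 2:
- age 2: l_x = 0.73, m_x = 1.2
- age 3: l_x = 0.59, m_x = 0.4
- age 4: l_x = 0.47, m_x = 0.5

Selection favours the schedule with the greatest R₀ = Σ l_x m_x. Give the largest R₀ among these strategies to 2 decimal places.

Strategy 1: R₀ = 0.86×0.0 + 0.65×1.1 + 0.57×0.8 = 1.1710
Strategy 2: R₀ = 0.73×1.2 + 0.59×0.4 + 0.47×0.5 = 1.3470
Highest R₀: strategy 2 with 1.3470.

1.35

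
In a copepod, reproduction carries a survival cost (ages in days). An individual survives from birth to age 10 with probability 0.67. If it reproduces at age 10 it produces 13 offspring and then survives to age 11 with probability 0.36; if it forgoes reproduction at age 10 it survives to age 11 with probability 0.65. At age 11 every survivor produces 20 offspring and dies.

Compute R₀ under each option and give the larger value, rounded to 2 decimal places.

13.53

breed at age 10: R₀ = 0.67 × (13 + 0.36 × 20) = 0.67 × 20.2000 = 13.5340
delay to age 11: R₀ = 0.67 × (0.65 × 20) = 0.67 × 13.0000 = 8.7100
Higher: breed at age 10 (13.5340).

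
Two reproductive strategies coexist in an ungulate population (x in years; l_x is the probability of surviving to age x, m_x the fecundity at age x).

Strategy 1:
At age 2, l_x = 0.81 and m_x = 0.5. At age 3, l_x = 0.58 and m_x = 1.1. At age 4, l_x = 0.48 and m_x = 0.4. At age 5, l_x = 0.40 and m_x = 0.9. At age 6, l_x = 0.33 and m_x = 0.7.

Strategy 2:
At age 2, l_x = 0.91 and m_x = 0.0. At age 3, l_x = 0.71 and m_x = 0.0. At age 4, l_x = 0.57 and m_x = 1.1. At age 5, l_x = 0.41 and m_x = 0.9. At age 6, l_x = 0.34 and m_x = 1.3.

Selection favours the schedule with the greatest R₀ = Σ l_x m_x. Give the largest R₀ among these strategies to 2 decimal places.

Strategy 1: R₀ = 0.81×0.5 + 0.58×1.1 + 0.48×0.4 + 0.40×0.9 + 0.33×0.7 = 1.8260
Strategy 2: R₀ = 0.91×0.0 + 0.71×0.0 + 0.57×1.1 + 0.41×0.9 + 0.34×1.3 = 1.4380
Highest R₀: strategy 1 with 1.8260.

1.83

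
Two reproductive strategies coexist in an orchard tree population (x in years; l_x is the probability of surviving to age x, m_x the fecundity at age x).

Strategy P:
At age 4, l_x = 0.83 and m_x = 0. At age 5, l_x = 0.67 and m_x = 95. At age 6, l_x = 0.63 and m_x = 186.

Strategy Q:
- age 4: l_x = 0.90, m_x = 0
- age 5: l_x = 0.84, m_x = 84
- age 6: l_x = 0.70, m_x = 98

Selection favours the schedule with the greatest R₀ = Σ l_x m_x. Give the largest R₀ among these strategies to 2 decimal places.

Strategy P: R₀ = 0.83×0 + 0.67×95 + 0.63×186 = 180.8300
Strategy Q: R₀ = 0.90×0 + 0.84×84 + 0.70×98 = 139.1600
Highest R₀: strategy P with 180.8300.

180.83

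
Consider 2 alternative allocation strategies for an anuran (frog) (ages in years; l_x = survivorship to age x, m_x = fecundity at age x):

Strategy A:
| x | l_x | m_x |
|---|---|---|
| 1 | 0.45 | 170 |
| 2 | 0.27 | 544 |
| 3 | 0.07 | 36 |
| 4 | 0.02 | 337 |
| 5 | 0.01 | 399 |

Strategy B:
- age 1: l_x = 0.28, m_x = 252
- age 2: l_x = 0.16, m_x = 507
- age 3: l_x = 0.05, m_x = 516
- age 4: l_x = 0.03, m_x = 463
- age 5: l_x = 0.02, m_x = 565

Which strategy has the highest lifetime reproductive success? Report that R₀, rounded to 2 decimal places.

Strategy A: R₀ = 0.45×170 + 0.27×544 + 0.07×36 + 0.02×337 + 0.01×399 = 236.6300
Strategy B: R₀ = 0.28×252 + 0.16×507 + 0.05×516 + 0.03×463 + 0.02×565 = 202.6700
Highest R₀: strategy A with 236.6300.

236.63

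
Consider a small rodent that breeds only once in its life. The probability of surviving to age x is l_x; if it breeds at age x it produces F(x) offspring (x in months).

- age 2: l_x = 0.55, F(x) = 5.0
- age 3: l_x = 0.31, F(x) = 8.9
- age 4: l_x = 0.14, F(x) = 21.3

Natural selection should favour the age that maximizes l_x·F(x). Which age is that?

4

Expected offspring if breeding at age x = l_x × F(x):
  age 2: 0.55 × 5.0 = 2.750
  age 3: 0.31 × 8.9 = 2.759
  age 4: 0.14 × 21.3 = 2.982
Maximum at age 4 (2.982).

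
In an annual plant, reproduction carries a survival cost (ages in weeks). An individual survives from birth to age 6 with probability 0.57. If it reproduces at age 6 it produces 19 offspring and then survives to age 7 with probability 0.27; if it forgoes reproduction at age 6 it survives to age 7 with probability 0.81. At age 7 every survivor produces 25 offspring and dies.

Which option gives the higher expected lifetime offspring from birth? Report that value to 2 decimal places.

14.68

breed at age 6: R₀ = 0.57 × (19 + 0.27 × 25) = 0.57 × 25.7500 = 14.6775
delay to age 7: R₀ = 0.57 × (0.81 × 25) = 0.57 × 20.2500 = 11.5425
Higher: breed at age 6 (14.6775).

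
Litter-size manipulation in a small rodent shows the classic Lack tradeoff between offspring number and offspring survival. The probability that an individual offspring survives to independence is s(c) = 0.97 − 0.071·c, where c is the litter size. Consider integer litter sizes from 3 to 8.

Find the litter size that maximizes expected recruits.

Expected recruits = c × s(c):
  c=3: 3 × 0.757 = 2.271
  c=4: 4 × 0.686 = 2.744
  c=5: 5 × 0.615 = 3.075
  c=6: 6 × 0.544 = 3.264
  c=7: 7 × 0.473 = 3.311
  c=8: 8 × 0.402 = 3.216
Maximum at c = 7 (3.311 recruits).

7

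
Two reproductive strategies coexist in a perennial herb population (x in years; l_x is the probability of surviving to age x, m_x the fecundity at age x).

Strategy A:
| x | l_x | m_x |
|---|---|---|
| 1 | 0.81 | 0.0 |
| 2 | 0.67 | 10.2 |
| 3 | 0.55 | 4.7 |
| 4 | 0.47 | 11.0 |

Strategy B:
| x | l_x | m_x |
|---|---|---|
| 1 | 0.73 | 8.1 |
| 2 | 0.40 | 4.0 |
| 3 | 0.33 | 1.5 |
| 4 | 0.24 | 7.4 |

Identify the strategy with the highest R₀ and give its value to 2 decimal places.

Strategy A: R₀ = 0.81×0.0 + 0.67×10.2 + 0.55×4.7 + 0.47×11.0 = 14.5890
Strategy B: R₀ = 0.73×8.1 + 0.40×4.0 + 0.33×1.5 + 0.24×7.4 = 9.7840
Highest R₀: strategy A with 14.5890.

14.59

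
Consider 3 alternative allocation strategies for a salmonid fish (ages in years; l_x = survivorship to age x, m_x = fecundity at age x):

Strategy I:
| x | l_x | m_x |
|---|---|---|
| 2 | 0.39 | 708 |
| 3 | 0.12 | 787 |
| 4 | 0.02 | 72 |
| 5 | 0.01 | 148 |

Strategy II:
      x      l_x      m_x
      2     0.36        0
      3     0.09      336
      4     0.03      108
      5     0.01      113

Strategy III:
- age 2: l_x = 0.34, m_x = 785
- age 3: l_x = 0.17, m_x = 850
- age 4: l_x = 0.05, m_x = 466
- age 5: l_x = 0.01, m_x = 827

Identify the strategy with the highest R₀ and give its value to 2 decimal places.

Strategy I: R₀ = 0.39×708 + 0.12×787 + 0.02×72 + 0.01×148 = 373.4800
Strategy II: R₀ = 0.36×0 + 0.09×336 + 0.03×108 + 0.01×113 = 34.6100
Strategy III: R₀ = 0.34×785 + 0.17×850 + 0.05×466 + 0.01×827 = 442.9700
Highest R₀: strategy III with 442.9700.

442.97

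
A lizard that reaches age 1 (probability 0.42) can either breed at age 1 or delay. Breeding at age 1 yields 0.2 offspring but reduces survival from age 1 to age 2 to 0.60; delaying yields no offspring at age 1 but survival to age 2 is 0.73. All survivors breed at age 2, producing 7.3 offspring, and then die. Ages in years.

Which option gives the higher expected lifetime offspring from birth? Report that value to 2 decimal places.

2.24

breed at age 1: R₀ = 0.42 × (0.2 + 0.60 × 7.3) = 0.42 × 4.5800 = 1.9236
delay to age 2: R₀ = 0.42 × (0.73 × 7.3) = 0.42 × 5.3290 = 2.2382
Higher: delay to age 2 (2.2382).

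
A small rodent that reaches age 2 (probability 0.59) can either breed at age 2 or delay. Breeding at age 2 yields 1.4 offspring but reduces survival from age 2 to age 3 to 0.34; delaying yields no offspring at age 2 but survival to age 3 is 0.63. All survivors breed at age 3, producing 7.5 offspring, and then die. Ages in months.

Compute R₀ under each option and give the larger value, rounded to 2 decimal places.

2.79

breed at age 2: R₀ = 0.59 × (1.4 + 0.34 × 7.5) = 0.59 × 3.9500 = 2.3305
delay to age 3: R₀ = 0.59 × (0.63 × 7.5) = 0.59 × 4.7250 = 2.7877
Higher: delay to age 3 (2.7877).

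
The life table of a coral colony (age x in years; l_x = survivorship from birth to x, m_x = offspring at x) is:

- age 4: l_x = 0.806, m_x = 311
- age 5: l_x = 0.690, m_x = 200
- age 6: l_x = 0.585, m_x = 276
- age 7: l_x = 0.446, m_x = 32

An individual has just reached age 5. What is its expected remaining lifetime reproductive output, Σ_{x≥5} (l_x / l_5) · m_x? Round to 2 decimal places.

l_5 = 0.690. Conditional survival from age 5 to x is l_x / l_5.
  x=5: (0.690/0.690) × 200 = 200.0000
  x=6: (0.585/0.690) × 276 = 234.0000
  x=7: (0.446/0.690) × 32 = 20.6841
Sum = 200.0000 + 234.0000 + 20.6841 = 454.6841

454.68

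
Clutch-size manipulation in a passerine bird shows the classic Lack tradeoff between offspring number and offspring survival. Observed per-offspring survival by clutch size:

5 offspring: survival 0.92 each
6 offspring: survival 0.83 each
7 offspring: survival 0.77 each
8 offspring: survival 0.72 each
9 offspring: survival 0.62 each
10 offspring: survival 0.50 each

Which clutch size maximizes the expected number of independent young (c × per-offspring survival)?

8

Expected independent young = c × s(c):
  c=5: 5 × 0.92 = 4.600
  c=6: 6 × 0.83 = 4.980
  c=7: 7 × 0.77 = 5.390
  c=8: 8 × 0.72 = 5.760
  c=9: 9 × 0.62 = 5.580
  c=10: 10 × 0.50 = 5.000
Maximum at c = 8 (5.760 independent young).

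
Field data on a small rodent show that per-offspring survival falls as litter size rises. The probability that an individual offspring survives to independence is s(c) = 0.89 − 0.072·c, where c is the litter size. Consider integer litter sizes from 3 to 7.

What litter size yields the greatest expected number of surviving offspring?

Expected surviving offspring = c × s(c):
  c=3: 3 × 0.674 = 2.022
  c=4: 4 × 0.602 = 2.408
  c=5: 5 × 0.530 = 2.650
  c=6: 6 × 0.458 = 2.748
  c=7: 7 × 0.386 = 2.702
Maximum at c = 6 (2.748 surviving offspring).

6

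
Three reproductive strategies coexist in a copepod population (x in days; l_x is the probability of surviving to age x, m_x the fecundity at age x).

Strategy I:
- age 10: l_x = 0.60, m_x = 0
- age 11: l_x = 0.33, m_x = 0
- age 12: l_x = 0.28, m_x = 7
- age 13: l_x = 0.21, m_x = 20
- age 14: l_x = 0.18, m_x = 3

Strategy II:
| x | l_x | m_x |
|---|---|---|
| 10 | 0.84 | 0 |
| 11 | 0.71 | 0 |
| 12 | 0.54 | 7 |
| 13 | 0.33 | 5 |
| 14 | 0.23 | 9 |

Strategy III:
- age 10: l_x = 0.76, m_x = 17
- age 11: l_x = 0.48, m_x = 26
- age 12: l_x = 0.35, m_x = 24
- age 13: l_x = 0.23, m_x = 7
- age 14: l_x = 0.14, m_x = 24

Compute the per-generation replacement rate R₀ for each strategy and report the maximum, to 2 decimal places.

38.77

Strategy I: R₀ = 0.60×0 + 0.33×0 + 0.28×7 + 0.21×20 + 0.18×3 = 6.7000
Strategy II: R₀ = 0.84×0 + 0.71×0 + 0.54×7 + 0.33×5 + 0.23×9 = 7.5000
Strategy III: R₀ = 0.76×17 + 0.48×26 + 0.35×24 + 0.23×7 + 0.14×24 = 38.7700
Highest R₀: strategy III with 38.7700.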